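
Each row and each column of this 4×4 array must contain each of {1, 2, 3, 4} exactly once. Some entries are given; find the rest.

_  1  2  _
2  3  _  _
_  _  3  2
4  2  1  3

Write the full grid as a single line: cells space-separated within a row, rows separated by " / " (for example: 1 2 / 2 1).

3 1 2 4 / 2 3 4 1 / 1 4 3 2 / 4 2 1 3

(r1,c1) = 3
(r1,c4) = 4
(r2,c3) = 4
(r2,c4) = 1
(r3,c1) = 1
(r3,c2) = 4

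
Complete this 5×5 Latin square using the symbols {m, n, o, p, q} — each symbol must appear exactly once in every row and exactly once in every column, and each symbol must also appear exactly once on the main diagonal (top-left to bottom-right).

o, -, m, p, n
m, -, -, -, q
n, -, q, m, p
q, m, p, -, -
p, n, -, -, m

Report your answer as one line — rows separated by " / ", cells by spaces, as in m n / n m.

o q m p n / m p n o q / n o q m p / q m p n o / p n o q m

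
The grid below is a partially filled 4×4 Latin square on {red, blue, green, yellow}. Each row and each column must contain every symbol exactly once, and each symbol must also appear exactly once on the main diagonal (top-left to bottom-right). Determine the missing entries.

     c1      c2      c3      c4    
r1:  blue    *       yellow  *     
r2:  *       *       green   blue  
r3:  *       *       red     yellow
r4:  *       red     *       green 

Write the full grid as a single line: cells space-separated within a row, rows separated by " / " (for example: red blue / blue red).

blue green yellow red / red yellow green blue / green blue red yellow / yellow red blue green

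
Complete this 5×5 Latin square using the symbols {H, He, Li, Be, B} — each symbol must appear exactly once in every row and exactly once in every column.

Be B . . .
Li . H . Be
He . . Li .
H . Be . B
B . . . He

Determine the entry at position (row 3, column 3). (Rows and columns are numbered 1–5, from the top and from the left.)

At row 2, column 2: row 2 has {H,Li,Be}; column 2 has {B}; that leaves He.
At row 2, column 4: row 2 has {H,He,Li,Be}; column 4 has {Li}; that leaves B.
At row 3, column 3: row 3 has {He,Li}; column 3 has {H,Be}; that leaves B.

B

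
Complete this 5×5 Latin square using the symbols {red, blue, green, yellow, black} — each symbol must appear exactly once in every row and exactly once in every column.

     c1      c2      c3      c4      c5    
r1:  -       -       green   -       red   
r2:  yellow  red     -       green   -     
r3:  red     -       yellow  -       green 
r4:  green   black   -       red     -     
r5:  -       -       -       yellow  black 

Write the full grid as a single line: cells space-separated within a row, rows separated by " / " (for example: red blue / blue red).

(r2,c5): row 2 has {red,green,yellow}; column 5 has {red,green,black}, so it must be blue.
(r3,c2): row 3 has {red,green,yellow}; column 2 has {red,black}, so it must be blue.
(r3,c4): row 3 has {red,blue,green,yellow}; column 4 has {red,green,yellow}, so it must be black.
(r4,c3): row 4 has {red,green,black}; column 3 has {green,yellow}, so it must be blue.
(r4,c5): row 4 has {red,blue,green,black}; column 5 has {red,blue,green,black}, so it must be yellow.
(r5,c1): row 5 has {yellow,black}; column 1 has {red,green,yellow}, so it must be blue.
(r5,c2): row 5 has {blue,yellow,black}; column 2 has {red,blue,black}, so it must be green.
(r5,c3): row 5 has {blue,green,yellow,black}; column 3 has {blue,green,yellow}, so it must be red.
(r1,c1): row 1 has {red,green}; column 1 has {red,blue,green,yellow}, so it must be black.
(r1,c2): row 1 has {red,green,black}; column 2 has {red,blue,green,black}, so it must be yellow.
(r1,c4): row 1 has {red,green,yellow,black}; column 4 has {red,green,yellow,black}, so it must be blue.
(r2,c3): row 2 has {red,blue,green,yellow}; column 3 has {red,blue,green,yellow}, so it must be black.

black yellow green blue red / yellow red black green blue / red blue yellow black green / green black blue red yellow / blue green red yellow black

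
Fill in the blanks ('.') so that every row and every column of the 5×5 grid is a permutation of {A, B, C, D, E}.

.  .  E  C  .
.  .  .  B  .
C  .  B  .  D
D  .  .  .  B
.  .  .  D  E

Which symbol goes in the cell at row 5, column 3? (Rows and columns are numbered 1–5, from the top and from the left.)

C

(r1,c5) = A
(r2,c5) = C
(r1,c1) = B
(r1,c2) = D
(r5,c1) = A
(r5,c3) = C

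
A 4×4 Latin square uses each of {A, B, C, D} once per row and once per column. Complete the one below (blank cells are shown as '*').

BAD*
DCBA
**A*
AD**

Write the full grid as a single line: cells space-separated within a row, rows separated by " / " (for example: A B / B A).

B A D C / D C B A / C B A D / A D C B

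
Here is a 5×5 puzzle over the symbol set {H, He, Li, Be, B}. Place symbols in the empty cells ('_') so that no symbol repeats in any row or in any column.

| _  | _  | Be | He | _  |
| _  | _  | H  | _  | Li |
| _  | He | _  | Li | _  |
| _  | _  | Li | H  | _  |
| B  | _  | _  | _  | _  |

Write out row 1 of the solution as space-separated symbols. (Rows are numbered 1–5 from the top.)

Li H Be He B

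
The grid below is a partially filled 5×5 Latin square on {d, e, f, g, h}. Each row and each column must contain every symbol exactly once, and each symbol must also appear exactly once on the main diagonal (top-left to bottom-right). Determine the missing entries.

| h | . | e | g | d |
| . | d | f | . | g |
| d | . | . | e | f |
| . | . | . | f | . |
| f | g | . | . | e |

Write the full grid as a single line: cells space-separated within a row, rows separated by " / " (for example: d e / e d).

h f e g d / e d f h g / d h g e f / g e d f h / f g h d e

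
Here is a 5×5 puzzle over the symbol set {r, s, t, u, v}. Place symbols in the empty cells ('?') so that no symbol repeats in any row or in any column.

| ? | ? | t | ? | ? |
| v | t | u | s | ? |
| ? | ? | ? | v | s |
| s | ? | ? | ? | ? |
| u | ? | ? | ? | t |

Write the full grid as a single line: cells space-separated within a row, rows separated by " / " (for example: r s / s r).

r s t u v / v t u s r / t u r v s / s r v t u / u v s r t

At row 1, column 1: row 1 has {t}; column 1 has {s,u,v}; that leaves r.
At row 1, column 4: row 1 has {r,t}; column 4 has {s,v}; that leaves u.
At row 1, column 5: row 1 has {r,t,u}; column 5 has {s,t}; that leaves v.
At row 2, column 5: row 2 has {s,t,u,v}; column 5 has {s,t,v}; that leaves r.
At row 3, column 1: row 3 has {s,v}; column 1 has {r,s,u,v}; that leaves t.
At row 3, column 3: row 3 has {s,t,v}; column 3 has {t,u}; that leaves r.
At row 4, column 3: row 4 has {s}; column 3 has {r,t,u}; that leaves v.
At row 4, column 5: row 4 has {s,v}; column 5 has {r,s,t,v}; that leaves u.
At row 5, column 3: row 5 has {t,u}; column 3 has {r,t,u,v}; that leaves s.
At row 5, column 4: row 5 has {s,t,u}; column 4 has {s,u,v}; that leaves r.
At row 1, column 2: row 1 has {r,t,u,v}; column 2 has {t}; that leaves s.
At row 3, column 2: row 3 has {r,s,t,v}; column 2 has {s,t}; that leaves u.
At row 4, column 2: row 4 has {s,u,v}; column 2 has {s,t,u}; that leaves r.
At row 4, column 4: row 4 has {r,s,u,v}; column 4 has {r,s,u,v}; that leaves t.
At row 5, column 2: row 5 has {r,s,t,u}; column 2 has {r,s,t,u}; that leaves v.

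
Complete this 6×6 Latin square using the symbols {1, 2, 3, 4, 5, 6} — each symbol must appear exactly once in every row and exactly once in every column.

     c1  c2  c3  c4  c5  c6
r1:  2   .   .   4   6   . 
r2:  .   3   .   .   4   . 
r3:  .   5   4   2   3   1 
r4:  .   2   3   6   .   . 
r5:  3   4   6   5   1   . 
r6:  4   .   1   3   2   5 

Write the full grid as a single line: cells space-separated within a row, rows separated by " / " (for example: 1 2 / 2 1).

(r1,c2): row 1 has {2,4,6}; column 2 has {2,3,4,5}, so it must be 1.
(r1,c3): row 1 has {1,2,4,6}; column 3 has {1,3,4,6}, so it must be 5.
(r1,c6): row 1 has {1,2,4,5,6}; column 6 has {1,5}, so it must be 3.
(r2,c3): row 2 has {3,4}; column 3 has {1,3,4,5,6}, so it must be 2.
(r2,c4): row 2 has {2,3,4}; column 4 has {2,3,4,5,6}, so it must be 1.
(r2,c6): row 2 has {1,2,3,4}; column 6 has {1,3,5}, so it must be 6.
(r3,c1): row 3 has {1,2,3,4,5}; column 1 has {2,3,4}, so it must be 6.
(r4,c5): row 4 has {2,3,6}; column 5 has {1,2,3,4,6}, so it must be 5.
(r4,c6): row 4 has {2,3,5,6}; column 6 has {1,3,5,6}, so it must be 4.
(r5,c6): row 5 has {1,3,4,5,6}; column 6 has {1,3,4,5,6}, so it must be 2.
(r6,c2): row 6 has {1,2,3,4,5}; column 2 has {1,2,3,4,5}, so it must be 6.
(r2,c1): row 2 has {1,2,3,4,6}; column 1 has {2,3,4,6}, so it must be 5.
(r4,c1): row 4 has {2,3,4,5,6}; column 1 has {2,3,4,5,6}, so it must be 1.

2 1 5 4 6 3 / 5 3 2 1 4 6 / 6 5 4 2 3 1 / 1 2 3 6 5 4 / 3 4 6 5 1 2 / 4 6 1 3 2 5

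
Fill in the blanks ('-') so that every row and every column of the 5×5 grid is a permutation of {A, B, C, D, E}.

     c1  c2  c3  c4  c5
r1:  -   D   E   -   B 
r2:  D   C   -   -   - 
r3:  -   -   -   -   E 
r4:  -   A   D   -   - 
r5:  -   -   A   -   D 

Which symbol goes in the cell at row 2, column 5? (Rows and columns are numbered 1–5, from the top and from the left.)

A

At row 2, column 3: row 2 has {C,D}; column 3 has {A,D,E}; that leaves B.
At row 2, column 5: row 2 has {B,C,D}; column 5 has {B,D,E}; that leaves A.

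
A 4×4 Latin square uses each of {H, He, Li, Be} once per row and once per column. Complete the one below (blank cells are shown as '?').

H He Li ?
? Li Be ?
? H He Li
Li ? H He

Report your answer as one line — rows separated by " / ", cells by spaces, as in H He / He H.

H He Li Be / He Li Be H / Be H He Li / Li Be H He

(r1,c4): row 1 has {H,He,Li}; column 4 has {He,Li}, so it must be Be.
(r2,c1): row 2 has {Li,Be}; column 1 has {H,Li}, so it must be He.
(r2,c4): row 2 has {He,Li,Be}; column 4 has {He,Li,Be}, so it must be H.
(r3,c1): row 3 has {H,He,Li}; column 1 has {H,He,Li}, so it must be Be.
(r4,c2): row 4 has {H,He,Li}; column 2 has {H,He,Li}, so it must be Be.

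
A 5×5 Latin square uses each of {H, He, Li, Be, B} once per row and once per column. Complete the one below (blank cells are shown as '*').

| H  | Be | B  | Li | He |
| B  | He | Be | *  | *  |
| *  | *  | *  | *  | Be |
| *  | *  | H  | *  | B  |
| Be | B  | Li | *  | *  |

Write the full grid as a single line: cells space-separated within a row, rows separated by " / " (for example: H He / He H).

H Be B Li He / B He Be H Li / Li H He B Be / He Li H Be B / Be B Li He H

row 2 has {He,Be,B}; column 4 has {Li} — only H is left for (r2,c4).
row 2 has {H,He,Be,B}; column 5 has {He,Be,B} — only Li is left for (r2,c5).
row 3 has {Be}; column 3 has {H,Li,Be,B} — only He is left for (r3,c3).
row 3 has {He,Be}; column 4 has {H,Li} — only B is left for (r3,c4).
row 4 has {H,B}; column 2 has {He,Be,B} — only Li is left for (r4,c2).
row 5 has {Li,Be,B}; column 4 has {H,Li,B} — only He is left for (r5,c4).
row 5 has {He,Li,Be,B}; column 5 has {He,Li,Be,B} — only H is left for (r5,c5).
row 3 has {He,Be,B}; column 1 has {H,Be,B} — only Li is left for (r3,c1).
row 3 has {He,Li,Be,B}; column 2 has {He,Li,Be,B} — only H is left for (r3,c2).
row 4 has {H,Li,B}; column 1 has {H,Li,Be,B} — only He is left for (r4,c1).
row 4 has {H,He,Li,B}; column 4 has {H,He,Li,B} — only Be is left for (r4,c4).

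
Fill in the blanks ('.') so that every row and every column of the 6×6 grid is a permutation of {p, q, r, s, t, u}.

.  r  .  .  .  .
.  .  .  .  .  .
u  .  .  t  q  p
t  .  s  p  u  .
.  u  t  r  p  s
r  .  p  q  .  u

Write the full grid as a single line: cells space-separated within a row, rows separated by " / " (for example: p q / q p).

p r u s t q / s p q u r t / u s r t q p / t q s p u r / q u t r p s / r t p q s u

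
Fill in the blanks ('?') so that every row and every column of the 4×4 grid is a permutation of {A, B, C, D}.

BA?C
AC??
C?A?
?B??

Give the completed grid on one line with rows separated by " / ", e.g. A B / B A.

B A D C / A C B D / C D A B / D B C A

(r1,c3) = D
(r2,c3) = B
(r2,c4) = D
(r3,c2) = D
(r3,c4) = B
(r4,c1) = D
(r4,c3) = C
(r4,c4) = A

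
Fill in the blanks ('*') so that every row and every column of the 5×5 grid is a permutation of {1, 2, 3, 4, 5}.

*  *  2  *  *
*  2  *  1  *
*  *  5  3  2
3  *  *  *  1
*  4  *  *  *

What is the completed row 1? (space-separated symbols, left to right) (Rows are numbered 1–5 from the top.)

1 3 2 4 5

(r3,c2) = 1
(r4,c2) = 5
(r4,c3) = 4
(r4,c4) = 2
(r5,c4) = 5
(r5,c5) = 3
(r1,c2) = 3
(r1,c4) = 4
(r1,c5) = 5
(r2,c3) = 3
(r2,c5) = 4
(r3,c1) = 4
(r5,c3) = 1
(r1,c1) = 1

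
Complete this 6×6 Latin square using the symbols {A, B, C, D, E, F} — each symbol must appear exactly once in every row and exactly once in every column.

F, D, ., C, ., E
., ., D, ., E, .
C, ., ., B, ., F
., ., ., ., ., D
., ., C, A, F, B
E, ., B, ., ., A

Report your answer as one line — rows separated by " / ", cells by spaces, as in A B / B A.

(r1,c3) = A
(r1,c5) = B
(r2,c4) = F
(r2,c6) = C
(r3,c3) = E
(r4,c3) = F
(r4,c4) = E
(r5,c1) = D
(r5,c2) = E
(r6,c4) = D
(r6,c5) = C
(r3,c2) = A
(r3,c5) = D
(r4,c5) = A
(r6,c2) = F
(r2,c2) = B
(r4,c1) = B
(r4,c2) = C
(r2,c1) = A

F D A C B E / A B D F E C / C A E B D F / B C F E A D / D E C A F B / E F B D C A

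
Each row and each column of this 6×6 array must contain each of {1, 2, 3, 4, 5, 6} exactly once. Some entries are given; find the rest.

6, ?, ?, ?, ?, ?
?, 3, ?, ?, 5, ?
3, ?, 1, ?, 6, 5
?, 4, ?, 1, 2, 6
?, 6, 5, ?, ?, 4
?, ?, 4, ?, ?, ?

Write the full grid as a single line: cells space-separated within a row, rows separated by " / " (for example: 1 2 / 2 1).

6 1 2 5 4 3 / 4 3 6 2 5 1 / 3 2 1 4 6 5 / 5 4 3 1 2 6 / 2 6 5 3 1 4 / 1 5 4 6 3 2

(r3,c2) = 2
(r3,c4) = 4
(r4,c1) = 5
(r4,c3) = 3
(r1,c3) = 2
(r2,c3) = 6
(r2,c4) = 2
(r2,c6) = 1
(r5,c4) = 3
(r5,c5) = 1
(r6,c5) = 3
(r6,c6) = 2
(r1,c4) = 5
(r1,c5) = 4
(r1,c6) = 3
(r2,c1) = 4
(r5,c1) = 2
(r6,c1) = 1
(r6,c2) = 5
(r6,c4) = 6
(r1,c2) = 1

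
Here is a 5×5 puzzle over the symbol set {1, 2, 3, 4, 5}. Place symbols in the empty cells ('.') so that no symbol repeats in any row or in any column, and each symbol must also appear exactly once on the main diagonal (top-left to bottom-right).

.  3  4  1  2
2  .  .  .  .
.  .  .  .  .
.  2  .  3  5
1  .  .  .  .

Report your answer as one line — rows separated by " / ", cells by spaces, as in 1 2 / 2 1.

(r1,c1): row 1 has {1,2,3,4}; column 1 has {1,2}; the diagonal has {3}, so it must be 5.
(r4,c1): row 4 has {2,3,5}; column 1 has {1,2,5}, so it must be 4.
(r4,c3): row 4 has {2,3,4,5}; column 3 has {4}, so it must be 1.
(r5,c5): row 5 has {1}; column 5 has {2,5}; the diagonal has {3,5}, so it must be 4.
(r2,c2): row 2 has {2}; column 2 has {2,3}; the diagonal has {3,4,5}, so it must be 1.
(r2,c5): row 2 has {1,2}; column 5 has {2,4,5}, so it must be 3.
(r3,c1): row 3 is empty so far; column 1 has {1,2,4,5}, so it must be 3.
(r3,c3): row 3 has {3}; column 3 has {1,4}; the diagonal has {1,3,4,5}, so it must be 2.
(r3,c5): row 3 has {2,3}; column 5 has {2,3,4,5}, so it must be 1.
(r5,c2): row 5 has {1,4}; column 2 has {1,2,3}, so it must be 5.
(r5,c3): row 5 has {1,4,5}; column 3 has {1,2,4}, so it must be 3.
(r5,c4): row 5 has {1,3,4,5}; column 4 has {1,3}, so it must be 2.
(r2,c3): row 2 has {1,2,3}; column 3 has {1,2,3,4}, so it must be 5.
(r2,c4): row 2 has {1,2,3,5}; column 4 has {1,2,3}, so it must be 4.
(r3,c2): row 3 has {1,2,3}; column 2 has {1,2,3,5}, so it must be 4.
(r3,c4): row 3 has {1,2,3,4}; column 4 has {1,2,3,4}, so it must be 5.

5 3 4 1 2 / 2 1 5 4 3 / 3 4 2 5 1 / 4 2 1 3 5 / 1 5 3 2 4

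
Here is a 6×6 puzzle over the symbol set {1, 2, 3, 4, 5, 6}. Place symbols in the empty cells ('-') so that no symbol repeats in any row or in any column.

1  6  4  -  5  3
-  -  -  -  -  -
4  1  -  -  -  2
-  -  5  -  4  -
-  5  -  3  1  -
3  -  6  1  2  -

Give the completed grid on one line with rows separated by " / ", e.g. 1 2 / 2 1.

1 6 4 2 5 3 / 5 2 1 4 3 6 / 4 1 3 5 6 2 / 2 3 5 6 4 1 / 6 5 2 3 1 4 / 3 4 6 1 2 5

(r1,c4) = 2
(r3,c3) = 3
(r3,c5) = 6
(r4,c4) = 6
(r4,c6) = 1
(r5,c3) = 2
(r6,c2) = 4
(r6,c6) = 5
(r2,c3) = 1
(r2,c5) = 3
(r3,c4) = 5
(r4,c1) = 2
(r4,c2) = 3
(r5,c1) = 6
(r5,c6) = 4
(r2,c1) = 5
(r2,c2) = 2
(r2,c4) = 4
(r2,c6) = 6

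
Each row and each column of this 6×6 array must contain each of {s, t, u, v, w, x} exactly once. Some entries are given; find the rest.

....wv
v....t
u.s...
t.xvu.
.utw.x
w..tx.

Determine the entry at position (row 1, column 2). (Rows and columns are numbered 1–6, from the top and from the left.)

t

(r1,c3) = u
(r2,c3) = w
(r2,c5) = s
(r3,c4) = x
(r3,c6) = w
(r4,c6) = s
(r5,c1) = s
(r5,c5) = v
(r6,c3) = v
(r6,c6) = u
(r1,c1) = x
(r1,c4) = s
(r2,c2) = x
(r2,c4) = u
(r3,c5) = t
(r4,c2) = w
(r6,c2) = s
(r1,c2) = t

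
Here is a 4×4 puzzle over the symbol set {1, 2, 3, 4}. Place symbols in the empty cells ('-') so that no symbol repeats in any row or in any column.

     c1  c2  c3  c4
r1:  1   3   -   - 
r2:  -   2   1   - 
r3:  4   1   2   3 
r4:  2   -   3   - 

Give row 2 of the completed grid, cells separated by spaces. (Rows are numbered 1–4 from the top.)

3 2 1 4

Cell (r1,c3): row 1 has {1,3}; column 3 has {1,2,3} → 4.
Cell (r1,c4): row 1 has {1,3,4}; column 4 has {3} → 2.
Cell (r2,c1): row 2 has {1,2}; column 1 has {1,2,4} → 3.
Cell (r2,c4): row 2 has {1,2,3}; column 4 has {2,3} → 4.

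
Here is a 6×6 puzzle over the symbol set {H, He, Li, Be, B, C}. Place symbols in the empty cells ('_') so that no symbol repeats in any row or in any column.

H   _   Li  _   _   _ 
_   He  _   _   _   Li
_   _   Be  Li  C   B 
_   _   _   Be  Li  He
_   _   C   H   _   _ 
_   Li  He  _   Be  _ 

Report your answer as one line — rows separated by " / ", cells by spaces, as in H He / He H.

H Be Li He B C / Be He B C H Li / He H Be Li C B / B C H Be Li He / Li B C H He Be / C Li He B Be H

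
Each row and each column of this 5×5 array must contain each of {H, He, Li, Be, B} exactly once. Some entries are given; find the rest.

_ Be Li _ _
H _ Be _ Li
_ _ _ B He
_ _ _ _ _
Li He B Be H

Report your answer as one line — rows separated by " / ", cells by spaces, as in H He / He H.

(r1,c5) = B
(r2,c2) = B
(r2,c4) = He
(r3,c1) = Be
(r3,c3) = H
(r4,c3) = He
(r4,c5) = Be
(r1,c1) = He
(r1,c4) = H
(r3,c2) = Li
(r4,c1) = B
(r4,c2) = H
(r4,c4) = Li

He Be Li H B / H B Be He Li / Be Li H B He / B H He Li Be / Li He B Be H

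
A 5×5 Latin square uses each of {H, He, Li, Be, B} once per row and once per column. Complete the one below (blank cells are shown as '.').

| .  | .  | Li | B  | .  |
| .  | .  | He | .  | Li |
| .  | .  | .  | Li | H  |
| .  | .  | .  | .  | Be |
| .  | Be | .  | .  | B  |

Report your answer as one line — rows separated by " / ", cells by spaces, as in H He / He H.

Be H Li B He / H B He Be Li / B He Be Li H / He Li B H Be / Li Be H He B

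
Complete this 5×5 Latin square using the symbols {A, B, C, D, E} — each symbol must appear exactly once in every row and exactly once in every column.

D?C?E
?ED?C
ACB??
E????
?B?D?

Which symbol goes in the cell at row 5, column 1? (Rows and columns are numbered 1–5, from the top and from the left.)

C

(r1,c2) = A
(r1,c4) = B
(r2,c1) = B
(r2,c4) = A
(r3,c4) = E
(r3,c5) = D
(r4,c2) = D
(r4,c3) = A
(r4,c4) = C
(r4,c5) = B
(r5,c1) = C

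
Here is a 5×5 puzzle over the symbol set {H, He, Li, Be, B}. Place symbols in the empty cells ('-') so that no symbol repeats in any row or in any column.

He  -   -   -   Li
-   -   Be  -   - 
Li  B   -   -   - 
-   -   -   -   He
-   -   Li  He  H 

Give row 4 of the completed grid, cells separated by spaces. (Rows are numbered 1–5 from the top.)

Be Li H B He

(r2,c5) = B
(r3,c5) = Be
(r5,c2) = Be
(r1,c2) = H
(r1,c3) = B
(r1,c4) = Be
(r2,c1) = H
(r2,c4) = Li
(r3,c4) = H
(r4,c2) = Li
(r4,c3) = H
(r4,c4) = B
(r5,c1) = B
(r2,c2) = He
(r3,c3) = He
(r4,c1) = Be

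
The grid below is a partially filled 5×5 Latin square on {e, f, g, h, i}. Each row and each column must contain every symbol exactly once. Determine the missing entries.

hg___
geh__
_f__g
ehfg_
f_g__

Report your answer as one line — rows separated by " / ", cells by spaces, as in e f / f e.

h g i f e / g e h i f / i f e h g / e h f g i / f i g e h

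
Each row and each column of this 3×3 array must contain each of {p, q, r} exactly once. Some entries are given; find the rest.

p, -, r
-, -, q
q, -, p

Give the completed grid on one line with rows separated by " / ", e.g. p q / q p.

p q r / r p q / q r p

(r1,c2) = q
(r2,c1) = r
(r2,c2) = p
(r3,c2) = r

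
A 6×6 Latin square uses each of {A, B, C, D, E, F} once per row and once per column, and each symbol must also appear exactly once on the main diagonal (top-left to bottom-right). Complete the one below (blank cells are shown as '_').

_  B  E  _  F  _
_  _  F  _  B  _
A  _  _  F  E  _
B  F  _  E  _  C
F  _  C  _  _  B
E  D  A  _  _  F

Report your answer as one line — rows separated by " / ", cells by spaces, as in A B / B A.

C B E D F A / D A F C B E / A C B F E D / B F D E A C / F E C A D B / E D A B C F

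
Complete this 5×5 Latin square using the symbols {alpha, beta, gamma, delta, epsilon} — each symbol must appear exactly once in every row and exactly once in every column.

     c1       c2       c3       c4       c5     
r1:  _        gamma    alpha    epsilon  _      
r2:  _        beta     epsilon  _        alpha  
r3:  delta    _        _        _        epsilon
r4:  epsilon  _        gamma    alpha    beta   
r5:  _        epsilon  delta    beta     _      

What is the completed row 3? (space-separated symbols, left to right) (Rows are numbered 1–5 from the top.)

delta alpha beta gamma epsilon

(r1,c1) = beta
(r1,c5) = delta
(r2,c1) = gamma
(r2,c4) = delta
(r3,c2) = alpha
(r3,c3) = beta
(r3,c4) = gamma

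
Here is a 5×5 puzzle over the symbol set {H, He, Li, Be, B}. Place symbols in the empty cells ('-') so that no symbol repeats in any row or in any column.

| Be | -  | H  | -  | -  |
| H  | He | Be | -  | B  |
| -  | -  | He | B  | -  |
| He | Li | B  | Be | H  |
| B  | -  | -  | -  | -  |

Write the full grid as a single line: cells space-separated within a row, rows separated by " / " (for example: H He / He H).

Be B H He Li / H He Be Li B / Li H He B Be / He Li B Be H / B Be Li H He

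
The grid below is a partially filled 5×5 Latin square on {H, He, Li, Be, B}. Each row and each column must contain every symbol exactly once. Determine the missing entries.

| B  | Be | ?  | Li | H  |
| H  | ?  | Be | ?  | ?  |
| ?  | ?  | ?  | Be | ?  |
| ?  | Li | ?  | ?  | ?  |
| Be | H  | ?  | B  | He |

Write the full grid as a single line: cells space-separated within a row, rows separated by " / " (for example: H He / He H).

B Be He Li H / H B Be He Li / Li He H Be B / He Li B H Be / Be H Li B He

(r1,c3) = He
(r2,c4) = He
(r4,c1) = He
(r4,c4) = H
(r5,c3) = Li
(r2,c2) = B
(r2,c5) = Li
(r3,c1) = Li
(r3,c2) = He
(r3,c5) = B
(r4,c3) = B
(r4,c5) = Be
(r3,c3) = H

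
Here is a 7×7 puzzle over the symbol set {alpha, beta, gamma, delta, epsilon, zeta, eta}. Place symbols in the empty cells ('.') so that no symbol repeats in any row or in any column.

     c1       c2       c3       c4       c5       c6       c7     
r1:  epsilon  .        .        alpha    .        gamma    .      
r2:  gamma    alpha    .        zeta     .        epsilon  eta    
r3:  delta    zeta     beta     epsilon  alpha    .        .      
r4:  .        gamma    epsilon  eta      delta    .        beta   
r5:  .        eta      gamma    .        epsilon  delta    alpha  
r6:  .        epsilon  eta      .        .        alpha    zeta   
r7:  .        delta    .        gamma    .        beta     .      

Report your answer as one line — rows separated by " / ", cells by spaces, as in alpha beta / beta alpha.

Cell (r1,c2): row 1 has {alpha,gamma,epsilon}; column 2 has {alpha,gamma,delta,epsilon,zeta,eta} → beta.
Cell (r1,c7): row 1 has {alpha,beta,gamma,epsilon}; column 7 has {alpha,beta,zeta,eta} → delta.
Cell (r2,c3): row 2 has {alpha,gamma,epsilon,zeta,eta}; column 3 has {beta,gamma,epsilon,eta} → delta.
Cell (r2,c5): row 2 has {alpha,gamma,delta,epsilon,zeta,eta}; column 5 has {alpha,delta,epsilon} → beta.
Cell (r3,c6): row 3 has {alpha,beta,delta,epsilon,zeta}; column 6 has {alpha,beta,gamma,delta,epsilon} → eta.
Cell (r3,c7): row 3 has {alpha,beta,delta,epsilon,zeta,eta}; column 7 has {alpha,beta,delta,zeta,eta} → gamma.
Cell (r4,c6): row 4 has {beta,gamma,delta,epsilon,eta}; column 6 has {alpha,beta,gamma,delta,epsilon,eta} → zeta.
Cell (r5,c4): row 5 has {alpha,gamma,delta,epsilon,eta}; column 4 has {alpha,gamma,epsilon,zeta,eta} → beta.
Cell (r6,c1): row 6 has {alpha,epsilon,zeta,eta}; column 1 has {gamma,delta,epsilon} → beta.
Cell (r6,c4): row 6 has {alpha,beta,epsilon,zeta,eta}; column 4 has {alpha,beta,gamma,epsilon,zeta,eta} → delta.
Cell (r6,c5): row 6 has {alpha,beta,delta,epsilon,zeta,eta}; column 5 has {alpha,beta,delta,epsilon} → gamma.
Cell (r7,c7): row 7 has {beta,gamma,delta}; column 7 has {alpha,beta,gamma,delta,zeta,eta} → epsilon.
Cell (r1,c3): row 1 has {alpha,beta,gamma,delta,epsilon}; column 3 has {beta,gamma,delta,epsilon,eta} → zeta.
Cell (r1,c5): row 1 has {alpha,beta,gamma,delta,epsilon,zeta}; column 5 has {alpha,beta,gamma,delta,epsilon} → eta.
Cell (r4,c1): row 4 has {beta,gamma,delta,epsilon,zeta,eta}; column 1 has {beta,gamma,delta,epsilon} → alpha.
Cell (r5,c1): row 5 has {alpha,beta,gamma,delta,epsilon,eta}; column 1 has {alpha,beta,gamma,delta,epsilon} → zeta.
Cell (r7,c1): row 7 has {beta,gamma,delta,epsilon}; column 1 has {alpha,beta,gamma,delta,epsilon,zeta} → eta.
Cell (r7,c3): row 7 has {beta,gamma,delta,epsilon,eta}; column 3 has {beta,gamma,delta,epsilon,zeta,eta} → alpha.
Cell (r7,c5): row 7 has {alpha,beta,gamma,delta,epsilon,eta}; column 5 has {alpha,beta,gamma,delta,epsilon,eta} → zeta.

epsilon beta zeta alpha eta gamma delta / gamma alpha delta zeta beta epsilon eta / delta zeta beta epsilon alpha eta gamma / alpha gamma epsilon eta delta zeta beta / zeta eta gamma beta epsilon delta alpha / beta epsilon eta delta gamma alpha zeta / eta delta alpha gamma zeta beta epsilon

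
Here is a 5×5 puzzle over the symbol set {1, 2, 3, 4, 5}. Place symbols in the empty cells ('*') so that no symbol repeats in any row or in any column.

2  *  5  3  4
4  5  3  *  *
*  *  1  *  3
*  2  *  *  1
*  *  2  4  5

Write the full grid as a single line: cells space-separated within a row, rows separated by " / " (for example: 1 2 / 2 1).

2 1 5 3 4 / 4 5 3 1 2 / 5 4 1 2 3 / 3 2 4 5 1 / 1 3 2 4 5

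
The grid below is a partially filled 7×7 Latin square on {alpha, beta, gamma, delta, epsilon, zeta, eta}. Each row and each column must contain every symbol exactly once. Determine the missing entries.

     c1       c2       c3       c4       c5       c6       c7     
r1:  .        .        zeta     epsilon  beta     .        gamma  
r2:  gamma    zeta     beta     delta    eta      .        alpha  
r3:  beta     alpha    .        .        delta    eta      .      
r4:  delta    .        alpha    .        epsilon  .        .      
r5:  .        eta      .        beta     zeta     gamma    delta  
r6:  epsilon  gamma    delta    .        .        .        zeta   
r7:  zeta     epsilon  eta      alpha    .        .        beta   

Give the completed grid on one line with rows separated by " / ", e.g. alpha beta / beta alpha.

eta delta zeta epsilon beta alpha gamma / gamma zeta beta delta eta epsilon alpha / beta alpha gamma zeta delta eta epsilon / delta beta alpha gamma epsilon zeta eta / alpha eta epsilon beta zeta gamma delta / epsilon gamma delta eta alpha beta zeta / zeta epsilon eta alpha gamma delta beta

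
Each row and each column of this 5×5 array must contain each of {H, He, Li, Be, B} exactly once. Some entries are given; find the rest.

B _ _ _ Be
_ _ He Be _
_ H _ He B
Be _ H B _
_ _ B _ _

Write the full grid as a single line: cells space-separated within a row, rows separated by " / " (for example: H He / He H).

B He Li H Be / H B He Be Li / Li H Be He B / Be Li H B He / He Be B Li H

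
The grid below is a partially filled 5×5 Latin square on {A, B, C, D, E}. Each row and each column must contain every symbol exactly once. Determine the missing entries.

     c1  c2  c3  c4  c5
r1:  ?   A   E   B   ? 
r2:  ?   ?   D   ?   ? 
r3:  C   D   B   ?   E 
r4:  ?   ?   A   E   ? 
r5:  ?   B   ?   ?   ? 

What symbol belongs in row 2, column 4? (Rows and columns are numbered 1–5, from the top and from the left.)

C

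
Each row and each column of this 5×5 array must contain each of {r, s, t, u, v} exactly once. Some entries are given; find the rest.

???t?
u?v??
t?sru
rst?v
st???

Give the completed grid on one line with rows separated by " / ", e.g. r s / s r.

v u r t s / u r v s t / t v s r u / r s t u v / s t u v r

At row 1, column 1: row 1 has {t}; column 1 has {r,s,t,u}; that leaves v.
At row 2, column 2: row 2 has {u,v}; column 2 has {s,t}; that leaves r.
At row 2, column 4: row 2 has {r,u,v}; column 4 has {r,t}; that leaves s.
At row 2, column 5: row 2 has {r,s,u,v}; column 5 has {u,v}; that leaves t.
At row 3, column 2: row 3 has {r,s,t,u}; column 2 has {r,s,t}; that leaves v.
At row 4, column 4: row 4 has {r,s,t,v}; column 4 has {r,s,t}; that leaves u.
At row 5, column 4: row 5 has {s,t}; column 4 has {r,s,t,u}; that leaves v.
At row 5, column 5: row 5 has {s,t,v}; column 5 has {t,u,v}; that leaves r.
At row 1, column 2: row 1 has {t,v}; column 2 has {r,s,t,v}; that leaves u.
At row 1, column 3: row 1 has {t,u,v}; column 3 has {s,t,v}; that leaves r.
At row 1, column 5: row 1 has {r,t,u,v}; column 5 has {r,t,u,v}; that leaves s.
At row 5, column 3: row 5 has {r,s,t,v}; column 3 has {r,s,t,v}; that leaves u.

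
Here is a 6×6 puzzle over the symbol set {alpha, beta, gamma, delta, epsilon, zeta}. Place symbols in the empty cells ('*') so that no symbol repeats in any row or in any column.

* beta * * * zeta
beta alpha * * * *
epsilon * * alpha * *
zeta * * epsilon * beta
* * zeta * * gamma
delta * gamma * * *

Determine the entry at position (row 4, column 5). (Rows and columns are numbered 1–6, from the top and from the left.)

delta

(r3,c6) = delta
(r5,c1) = alpha
(r1,c1) = gamma
(r1,c4) = delta
(r2,c6) = epsilon
(r3,c3) = beta
(r5,c4) = beta
(r6,c4) = zeta
(r6,c6) = alpha
(r2,c3) = delta
(r2,c4) = gamma
(r2,c5) = zeta
(r3,c5) = gamma
(r4,c3) = alpha
(r4,c5) = delta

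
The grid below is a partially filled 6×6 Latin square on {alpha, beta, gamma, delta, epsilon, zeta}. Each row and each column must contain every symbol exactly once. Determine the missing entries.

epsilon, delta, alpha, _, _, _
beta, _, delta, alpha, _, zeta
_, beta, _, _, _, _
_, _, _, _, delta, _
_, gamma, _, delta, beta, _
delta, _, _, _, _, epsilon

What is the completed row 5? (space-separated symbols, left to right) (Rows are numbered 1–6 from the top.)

zeta gamma epsilon delta beta alpha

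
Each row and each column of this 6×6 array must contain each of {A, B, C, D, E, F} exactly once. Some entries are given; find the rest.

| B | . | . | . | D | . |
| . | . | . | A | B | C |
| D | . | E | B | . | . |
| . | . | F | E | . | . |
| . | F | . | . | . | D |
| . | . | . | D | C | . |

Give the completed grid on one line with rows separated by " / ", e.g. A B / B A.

B A C F D E / F E D A B C / D C E B F A / C D F E A B / A F B C E D / E B A D C F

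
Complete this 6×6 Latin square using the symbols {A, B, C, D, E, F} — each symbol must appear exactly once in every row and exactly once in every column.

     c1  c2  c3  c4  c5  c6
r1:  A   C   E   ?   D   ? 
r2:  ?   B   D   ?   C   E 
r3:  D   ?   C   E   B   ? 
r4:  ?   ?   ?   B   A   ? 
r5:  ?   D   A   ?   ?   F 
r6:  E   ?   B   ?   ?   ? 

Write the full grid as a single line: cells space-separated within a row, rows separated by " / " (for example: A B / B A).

A C E F D B / F B D A C E / D F C E B A / C E F B A D / B D A C E F / E A B D F C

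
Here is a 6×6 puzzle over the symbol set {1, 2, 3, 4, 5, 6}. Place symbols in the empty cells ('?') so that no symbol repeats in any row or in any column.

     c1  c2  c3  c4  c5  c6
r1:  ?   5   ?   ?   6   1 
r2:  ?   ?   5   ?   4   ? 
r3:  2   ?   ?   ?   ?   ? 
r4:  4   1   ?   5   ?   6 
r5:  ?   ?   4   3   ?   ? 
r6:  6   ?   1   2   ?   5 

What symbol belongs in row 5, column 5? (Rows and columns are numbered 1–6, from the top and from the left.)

1

(r1,c1) = 3
(r1,c3) = 2
(r1,c4) = 4
(r2,c1) = 1
(r2,c4) = 6
(r3,c4) = 1
(r4,c3) = 3
(r4,c5) = 2
(r5,c1) = 5
(r5,c5) = 1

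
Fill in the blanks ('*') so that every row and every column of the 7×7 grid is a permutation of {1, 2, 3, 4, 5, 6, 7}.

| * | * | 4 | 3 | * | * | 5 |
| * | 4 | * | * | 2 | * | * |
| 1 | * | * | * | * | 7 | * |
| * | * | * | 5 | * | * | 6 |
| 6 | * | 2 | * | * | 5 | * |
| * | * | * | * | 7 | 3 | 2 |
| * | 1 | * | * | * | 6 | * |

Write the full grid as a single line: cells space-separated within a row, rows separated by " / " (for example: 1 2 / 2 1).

7 6 4 3 1 2 5 / 5 4 3 6 2 1 7 / 1 2 5 4 6 7 3 / 2 7 1 5 3 4 6 / 6 3 2 7 4 5 1 / 4 5 6 1 7 3 2 / 3 1 7 2 5 6 4

(r2,c6) = 1
(r1,c6) = 2
(r4,c6) = 4
(r1,c1) = 7
(r1,c2) = 6
(r1,c5) = 1
(r4,c5) = 3
(r5,c5) = 4
(r6,c2) = 5
(r7,c5) = 5
(r3,c5) = 6
(r4,c1) = 2
(r4,c2) = 7
(r4,c3) = 1
(r5,c2) = 3
(r6,c1) = 4
(r6,c3) = 6
(r6,c4) = 1
(r7,c1) = 3
(r7,c3) = 7
(r7,c7) = 4
(r2,c1) = 5
(r2,c3) = 3
(r2,c7) = 7
(r3,c2) = 2
(r3,c3) = 5
(r3,c4) = 4
(r3,c7) = 3
(r5,c4) = 7
(r5,c7) = 1
(r7,c4) = 2
(r2,c4) = 6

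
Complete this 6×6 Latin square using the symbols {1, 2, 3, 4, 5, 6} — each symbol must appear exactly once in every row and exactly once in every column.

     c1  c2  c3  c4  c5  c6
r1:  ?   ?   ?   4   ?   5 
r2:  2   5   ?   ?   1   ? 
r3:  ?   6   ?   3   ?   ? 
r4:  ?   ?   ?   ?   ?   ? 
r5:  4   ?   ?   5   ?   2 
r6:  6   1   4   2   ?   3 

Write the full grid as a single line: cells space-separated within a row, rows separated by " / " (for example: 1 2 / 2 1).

1 2 6 4 3 5 / 2 5 3 6 1 4 / 5 6 2 3 4 1 / 3 4 5 1 2 6 / 4 3 1 5 6 2 / 6 1 4 2 5 3

Cell (r2,c4): row 2 has {1,2,5}; column 4 has {2,3,4,5} → 6.
Cell (r2,c6): row 2 has {1,2,5,6}; column 6 has {2,3,5} → 4.
Cell (r3,c6): row 3 has {3,6}; column 6 has {2,3,4,5} → 1.
Cell (r4,c4): row 4 is empty so far; column 4 has {2,3,4,5,6} → 1.
Cell (r4,c6): row 4 has {1}; column 6 has {1,2,3,4,5} → 6.
Cell (r5,c2): row 5 has {2,4,5}; column 2 has {1,5,6} → 3.
Cell (r5,c5): row 5 has {2,3,4,5}; column 5 has {1} → 6.
Cell (r6,c5): row 6 has {1,2,3,4,6}; column 5 has {1,6} → 5.
Cell (r1,c2): row 1 has {4,5}; column 2 has {1,3,5,6} → 2.
Cell (r1,c5): row 1 has {2,4,5}; column 5 has {1,5,6} → 3.
Cell (r2,c3): row 2 has {1,2,4,5,6}; column 3 has {4} → 3.
Cell (r3,c1): row 3 has {1,3,6}; column 1 has {2,4,6} → 5.
Cell (r3,c3): row 3 has {1,3,5,6}; column 3 has {3,4} → 2.
Cell (r3,c5): row 3 has {1,2,3,5,6}; column 5 has {1,3,5,6} → 4.
Cell (r4,c1): row 4 has {1,6}; column 1 has {2,4,5,6} → 3.
Cell (r4,c2): row 4 has {1,3,6}; column 2 has {1,2,3,5,6} → 4.
Cell (r4,c3): row 4 has {1,3,4,6}; column 3 has {2,3,4} → 5.
Cell (r4,c5): row 4 has {1,3,4,5,6}; column 5 has {1,3,4,5,6} → 2.
Cell (r5,c3): row 5 has {2,3,4,5,6}; column 3 has {2,3,4,5} → 1.
Cell (r1,c1): row 1 has {2,3,4,5}; column 1 has {2,3,4,5,6} → 1.
Cell (r1,c3): row 1 has {1,2,3,4,5}; column 3 has {1,2,3,4,5} → 6.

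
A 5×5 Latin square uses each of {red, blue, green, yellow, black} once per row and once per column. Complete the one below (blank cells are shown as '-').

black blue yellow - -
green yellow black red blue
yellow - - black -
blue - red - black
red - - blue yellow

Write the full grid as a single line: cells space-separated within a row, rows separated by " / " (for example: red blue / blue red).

black blue yellow green red / green yellow black red blue / yellow red blue black green / blue green red yellow black / red black green blue yellow

row 1 has {blue,yellow,black}; column 4 has {red,blue,black} — only green is left for (r1,c4).
row 1 has {blue,green,yellow,black}; column 5 has {blue,yellow,black} — only red is left for (r1,c5).
row 3 has {yellow,black}; column 5 has {red,blue,yellow,black} — only green is left for (r3,c5).
row 4 has {red,blue,black}; column 2 has {blue,yellow} — only green is left for (r4,c2).
row 4 has {red,blue,green,black}; column 4 has {red,blue,green,black} — only yellow is left for (r4,c4).
row 5 has {red,blue,yellow}; column 2 has {blue,green,yellow} — only black is left for (r5,c2).
row 5 has {red,blue,yellow,black}; column 3 has {red,yellow,black} — only green is left for (r5,c3).
row 3 has {green,yellow,black}; column 2 has {blue,green,yellow,black} — only red is left for (r3,c2).
row 3 has {red,green,yellow,black}; column 3 has {red,green,yellow,black} — only blue is left for (r3,c3).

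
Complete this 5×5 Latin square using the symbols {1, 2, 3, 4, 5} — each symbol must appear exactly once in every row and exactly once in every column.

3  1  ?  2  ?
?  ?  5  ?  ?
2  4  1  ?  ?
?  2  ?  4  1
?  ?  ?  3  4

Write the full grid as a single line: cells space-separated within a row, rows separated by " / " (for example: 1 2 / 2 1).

3 1 4 2 5 / 4 3 5 1 2 / 2 4 1 5 3 / 5 2 3 4 1 / 1 5 2 3 4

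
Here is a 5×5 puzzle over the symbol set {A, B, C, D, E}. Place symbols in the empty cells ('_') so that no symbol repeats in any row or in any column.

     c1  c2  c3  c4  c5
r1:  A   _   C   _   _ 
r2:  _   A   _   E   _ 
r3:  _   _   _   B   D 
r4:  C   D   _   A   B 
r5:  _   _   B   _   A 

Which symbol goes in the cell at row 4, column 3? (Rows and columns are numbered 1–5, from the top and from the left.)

E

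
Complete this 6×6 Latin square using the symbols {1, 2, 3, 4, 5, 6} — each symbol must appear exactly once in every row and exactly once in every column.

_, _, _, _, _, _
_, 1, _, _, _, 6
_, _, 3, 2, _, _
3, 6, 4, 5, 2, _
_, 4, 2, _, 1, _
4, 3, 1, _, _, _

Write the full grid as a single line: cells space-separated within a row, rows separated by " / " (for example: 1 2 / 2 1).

5 2 6 1 4 3 / 2 1 5 4 3 6 / 1 5 3 2 6 4 / 3 6 4 5 2 1 / 6 4 2 3 1 5 / 4 3 1 6 5 2

row 2 has {1,6}; column 3 has {1,2,3,4} — only 5 is left for (r2,c3).
row 3 has {2,3}; column 2 has {1,3,4,6} — only 5 is left for (r3,c2).
row 4 has {2,3,4,5,6}; column 6 has {6} — only 1 is left for (r4,c6).
row 6 has {1,3,4}; column 4 has {2,5} — only 6 is left for (r6,c4).
row 6 has {1,3,4,6}; column 5 has {1,2} — only 5 is left for (r6,c5).
row 6 has {1,3,4,5,6}; column 6 has {1,6} — only 2 is left for (r6,c6).
row 1 is empty so far; column 2 has {1,3,4,5,6} — only 2 is left for (r1,c2).
row 1 has {2}; column 3 has {1,2,3,4,5} — only 6 is left for (r1,c3).
row 2 has {1,5,6}; column 1 has {3,4} — only 2 is left for (r2,c1).
row 3 has {2,3,5}; column 6 has {1,2,6} — only 4 is left for (r3,c6).
row 5 has {1,2,4}; column 4 has {2,5,6} — only 3 is left for (r5,c4).
row 5 has {1,2,3,4}; column 6 has {1,2,4,6} — only 5 is left for (r5,c6).
row 1 has {2,6}; column 6 has {1,2,4,5,6} — only 3 is left for (r1,c6).
row 2 has {1,2,5,6}; column 4 has {2,3,5,6} — only 4 is left for (r2,c4).
row 2 has {1,2,4,5,6}; column 5 has {1,2,5} — only 3 is left for (r2,c5).
row 3 has {2,3,4,5}; column 5 has {1,2,3,5} — only 6 is left for (r3,c5).
row 5 has {1,2,3,4,5}; column 1 has {2,3,4} — only 6 is left for (r5,c1).
row 1 has {2,3,6}; column 4 has {2,3,4,5,6} — only 1 is left for (r1,c4).
row 1 has {1,2,3,6}; column 5 has {1,2,3,5,6} — only 4 is left for (r1,c5).
row 3 has {2,3,4,5,6}; column 1 has {2,3,4,6} — only 1 is left for (r3,c1).
row 1 has {1,2,3,4,6}; column 1 has {1,2,3,4,6} — only 5 is left for (r1,c1).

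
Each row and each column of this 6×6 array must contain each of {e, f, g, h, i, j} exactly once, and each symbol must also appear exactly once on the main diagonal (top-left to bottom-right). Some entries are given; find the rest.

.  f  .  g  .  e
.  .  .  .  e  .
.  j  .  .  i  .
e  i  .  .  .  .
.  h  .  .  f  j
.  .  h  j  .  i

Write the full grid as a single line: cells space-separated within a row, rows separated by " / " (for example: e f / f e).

j f i g h e / h g j i e f / g j e f i h / e i f h j g / i h g e f j / f e h j g i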